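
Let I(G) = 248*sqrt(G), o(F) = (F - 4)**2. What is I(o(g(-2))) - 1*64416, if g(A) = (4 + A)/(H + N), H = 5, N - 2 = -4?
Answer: -190768/3 ≈ -63589.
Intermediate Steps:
N = -2 (N = 2 - 4 = -2)
g(A) = 4/3 + A/3 (g(A) = (4 + A)/(5 - 2) = (4 + A)/3 = (4 + A)*(1/3) = 4/3 + A/3)
o(F) = (-4 + F)**2
I(o(g(-2))) - 1*64416 = 248*sqrt((-4 + (4/3 + (1/3)*(-2)))**2) - 1*64416 = 248*sqrt((-4 + (4/3 - 2/3))**2) - 64416 = 248*sqrt((-4 + 2/3)**2) - 64416 = 248*sqrt((-10/3)**2) - 64416 = 248*sqrt(100/9) - 64416 = 248*(10/3) - 64416 = 2480/3 - 64416 = -190768/3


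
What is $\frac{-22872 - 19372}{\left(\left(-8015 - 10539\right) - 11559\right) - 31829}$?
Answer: $\frac{21122}{30971} \approx 0.68199$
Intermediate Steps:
$\frac{-22872 - 19372}{\left(\left(-8015 - 10539\right) - 11559\right) - 31829} = - \frac{42244}{\left(-18554 - 11559\right) - 31829} = - \frac{42244}{-30113 - 31829} = - \frac{42244}{-61942} = \left(-42244\right) \left(- \frac{1}{61942}\right) = \frac{21122}{30971}$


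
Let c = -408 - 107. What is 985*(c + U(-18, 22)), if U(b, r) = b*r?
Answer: -897335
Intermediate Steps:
c = -515
985*(c + U(-18, 22)) = 985*(-515 - 18*22) = 985*(-515 - 396) = 985*(-911) = -897335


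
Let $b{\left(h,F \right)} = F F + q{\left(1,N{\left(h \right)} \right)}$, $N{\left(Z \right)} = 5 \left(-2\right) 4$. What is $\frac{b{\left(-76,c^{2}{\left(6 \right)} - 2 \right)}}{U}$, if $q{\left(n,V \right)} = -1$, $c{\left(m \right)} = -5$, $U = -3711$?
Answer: $- \frac{176}{1237} \approx -0.14228$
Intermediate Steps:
$N{\left(Z \right)} = -40$ ($N{\left(Z \right)} = \left(-10\right) 4 = -40$)
$b{\left(h,F \right)} = -1 + F^{2}$ ($b{\left(h,F \right)} = F F - 1 = F^{2} - 1 = -1 + F^{2}$)
$\frac{b{\left(-76,c^{2}{\left(6 \right)} - 2 \right)}}{U} = \frac{-1 + \left(\left(-5\right)^{2} - 2\right)^{2}}{-3711} = \left(-1 + \left(25 - 2\right)^{2}\right) \left(- \frac{1}{3711}\right) = \left(-1 + 23^{2}\right) \left(- \frac{1}{3711}\right) = \left(-1 + 529\right) \left(- \frac{1}{3711}\right) = 528 \left(- \frac{1}{3711}\right) = - \frac{176}{1237}$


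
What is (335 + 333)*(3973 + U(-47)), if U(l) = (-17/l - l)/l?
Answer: 5861119508/2209 ≈ 2.6533e+6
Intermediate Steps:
U(l) = (-l - 17/l)/l
(335 + 333)*(3973 + U(-47)) = (335 + 333)*(3973 + (-1 - 17/(-47)²)) = 668*(3973 + (-1 - 17*1/2209)) = 668*(3973 + (-1 - 17/2209)) = 668*(3973 - 2226/2209) = 668*(8774131/2209) = 5861119508/2209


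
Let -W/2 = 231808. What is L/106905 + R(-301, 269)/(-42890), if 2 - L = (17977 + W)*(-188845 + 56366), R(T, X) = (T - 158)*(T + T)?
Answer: -16881074474494/30567703 ≈ -5.5225e+5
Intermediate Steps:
W = -463616 (W = -2*231808 = -463616)
R(T, X) = 2*T*(-158 + T) (R(T, X) = (-158 + T)*(2*T) = 2*T*(-158 + T))
L = -59037809079 (L = 2 - (17977 - 463616)*(-188845 + 56366) = 2 - (-445639)*(-132479) = 2 - 1*59037809081 = 2 - 59037809081 = -59037809079)
L/106905 + R(-301, 269)/(-42890) = -59037809079/106905 + (2*(-301)*(-158 - 301))/(-42890) = -59037809079*1/106905 + (2*(-301)*(-459))*(-1/42890) = -19679269693/35635 + 276318*(-1/42890) = -19679269693/35635 - 138159/21445 = -16881074474494/30567703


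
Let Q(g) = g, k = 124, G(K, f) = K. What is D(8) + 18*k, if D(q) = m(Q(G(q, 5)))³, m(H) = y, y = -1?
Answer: 2231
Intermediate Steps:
m(H) = -1
D(q) = -1 (D(q) = (-1)³ = -1)
D(8) + 18*k = -1 + 18*124 = -1 + 2232 = 2231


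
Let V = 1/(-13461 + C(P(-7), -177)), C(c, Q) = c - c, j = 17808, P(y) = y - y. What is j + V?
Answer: 239713487/13461 ≈ 17808.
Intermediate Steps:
P(y) = 0
C(c, Q) = 0
V = -1/13461 (V = 1/(-13461 + 0) = 1/(-13461) = -1/13461 ≈ -7.4289e-5)
j + V = 17808 - 1/13461 = 239713487/13461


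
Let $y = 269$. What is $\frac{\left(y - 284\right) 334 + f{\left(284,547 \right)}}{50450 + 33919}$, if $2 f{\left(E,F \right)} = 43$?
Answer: $- \frac{9977}{168738} \approx -0.059127$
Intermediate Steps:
$f{\left(E,F \right)} = \frac{43}{2}$ ($f{\left(E,F \right)} = \frac{1}{2} \cdot 43 = \frac{43}{2}$)
$\frac{\left(y - 284\right) 334 + f{\left(284,547 \right)}}{50450 + 33919} = \frac{\left(269 - 284\right) 334 + \frac{43}{2}}{50450 + 33919} = \frac{\left(-15\right) 334 + \frac{43}{2}}{84369} = \left(-5010 + \frac{43}{2}\right) \frac{1}{84369} = \left(- \frac{9977}{2}\right) \frac{1}{84369} = - \frac{9977}{168738}$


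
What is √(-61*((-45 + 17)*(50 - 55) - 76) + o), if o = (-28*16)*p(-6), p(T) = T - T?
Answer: 8*I*√61 ≈ 62.482*I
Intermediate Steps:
p(T) = 0
o = 0 (o = -28*16*0 = -448*0 = 0)
√(-61*((-45 + 17)*(50 - 55) - 76) + o) = √(-61*((-45 + 17)*(50 - 55) - 76) + 0) = √(-61*(-28*(-5) - 76) + 0) = √(-61*(140 - 76) + 0) = √(-61*64 + 0) = √(-3904 + 0) = √(-3904) = 8*I*√61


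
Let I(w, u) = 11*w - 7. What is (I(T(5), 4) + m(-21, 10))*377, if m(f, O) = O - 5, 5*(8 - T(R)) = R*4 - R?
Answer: 19981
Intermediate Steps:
T(R) = 8 - 3*R/5 (T(R) = 8 - (R*4 - R)/5 = 8 - (4*R - R)/5 = 8 - 3*R/5)
m(f, O) = -5 + O
I(w, u) = -7 + 11*w
(I(T(5), 4) + m(-21, 10))*377 = ((-7 + 11*(8 - ⅗*5)) + (-5 + 10))*377 = ((-7 + 11*(8 - 3)) + 5)*377 = ((-7 + 11*5) + 5)*377 = ((-7 + 55) + 5)*377 = (48 + 5)*377 = 53*377 = 19981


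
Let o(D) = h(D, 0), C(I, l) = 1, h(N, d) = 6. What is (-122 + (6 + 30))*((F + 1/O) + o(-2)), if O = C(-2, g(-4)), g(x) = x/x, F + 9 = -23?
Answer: 2150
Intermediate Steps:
F = -32 (F = -9 - 23 = -32)
g(x) = 1
o(D) = 6
O = 1
(-122 + (6 + 30))*((F + 1/O) + o(-2)) = (-122 + (6 + 30))*((-32 + 1/1) + 6) = (-122 + 36)*((-32 + 1) + 6) = -86*(-31 + 6) = -86*(-25) = 2150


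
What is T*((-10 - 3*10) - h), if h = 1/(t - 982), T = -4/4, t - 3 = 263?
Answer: 28639/716 ≈ 39.999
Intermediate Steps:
t = 266 (t = 3 + 263 = 266)
T = -1 (T = -4*¼ = -1)
h = -1/716 (h = 1/(266 - 982) = 1/(-716) = -1/716 ≈ -0.0013966)
T*((-10 - 3*10) - h) = -((-10 - 3*10) - 1*(-1/716)) = -((-10 - 30) + 1/716) = -(-40 + 1/716) = -1*(-28639/716) = 28639/716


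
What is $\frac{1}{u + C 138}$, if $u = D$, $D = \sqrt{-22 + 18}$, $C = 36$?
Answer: $\frac{1242}{6170257} - \frac{i}{12340514} \approx 0.00020129 - 8.1034 \cdot 10^{-8} i$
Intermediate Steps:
$D = 2 i$ ($D = \sqrt{-4} = 2 i \approx 2.0 i$)
$u = 2 i \approx 2.0 i$
$\frac{1}{u + C 138} = \frac{1}{2 i + 36 \cdot 138} = \frac{1}{2 i + 4968} = \frac{1}{4968 + 2 i} = \frac{4968 - 2 i}{24681028}$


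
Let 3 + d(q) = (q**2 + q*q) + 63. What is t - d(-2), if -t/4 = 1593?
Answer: -6440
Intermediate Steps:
t = -6372 (t = -4*1593 = -6372)
d(q) = 60 + 2*q**2 (d(q) = -3 + ((q**2 + q*q) + 63) = -3 + ((q**2 + q**2) + 63) = -3 + (2*q**2 + 63) = -3 + (63 + 2*q**2) = 60 + 2*q**2)
t - d(-2) = -6372 - (60 + 2*(-2)**2) = -6372 - (60 + 2*4) = -6372 - (60 + 8) = -6372 - 1*68 = -6372 - 68 = -6440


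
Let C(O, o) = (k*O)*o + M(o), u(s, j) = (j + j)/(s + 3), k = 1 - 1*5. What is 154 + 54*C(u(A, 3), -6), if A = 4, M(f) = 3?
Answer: 9988/7 ≈ 1426.9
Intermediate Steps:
k = -4 (k = 1 - 5 = -4)
u(s, j) = 2*j/(3 + s) (u(s, j) = (2*j)/(3 + s) = 2*j/(3 + s))
C(O, o) = 3 - 4*O*o (C(O, o) = (-4*O)*o + 3 = -4*O*o + 3 = 3 - 4*O*o)
154 + 54*C(u(A, 3), -6) = 154 + 54*(3 - 4*2*3/(3 + 4)*(-6)) = 154 + 54*(3 - 4*2*3/7*(-6)) = 154 + 54*(3 - 4*2*3*(⅐)*(-6)) = 154 + 54*(3 - 4*6/7*(-6)) = 154 + 54*(3 + 144/7) = 154 + 54*(165/7) = 154 + 8910/7 = 9988/7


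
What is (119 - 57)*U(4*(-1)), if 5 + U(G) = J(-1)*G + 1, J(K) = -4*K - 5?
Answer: 0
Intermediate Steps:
J(K) = -5 - 4*K
U(G) = -4 - G (U(G) = -5 + ((-5 - 4*(-1))*G + 1) = -5 + ((-5 + 4)*G + 1) = -5 + (-G + 1) = -5 + (1 - G) = -4 - G)
(119 - 57)*U(4*(-1)) = (119 - 57)*(-4 - 4*(-1)) = 62*(-4 - 1*(-4)) = 62*(-4 + 4) = 62*0 = 0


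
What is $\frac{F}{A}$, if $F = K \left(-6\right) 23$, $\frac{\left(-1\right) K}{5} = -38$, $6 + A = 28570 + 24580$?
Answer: $- \frac{6555}{13286} \approx -0.49338$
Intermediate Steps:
$A = 53144$ ($A = -6 + \left(28570 + 24580\right) = -6 + 53150 = 53144$)
$K = 190$ ($K = \left(-5\right) \left(-38\right) = 190$)
$F = -26220$ ($F = 190 \left(-6\right) 23 = \left(-1140\right) 23 = -26220$)
$\frac{F}{A} = - \frac{26220}{53144} = \left(-26220\right) \frac{1}{53144} = - \frac{6555}{13286}$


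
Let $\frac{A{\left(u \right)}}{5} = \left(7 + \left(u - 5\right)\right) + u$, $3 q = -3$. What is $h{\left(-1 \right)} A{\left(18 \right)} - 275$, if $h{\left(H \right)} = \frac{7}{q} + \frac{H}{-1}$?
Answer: $-1415$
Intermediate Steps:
$q = -1$ ($q = \frac{1}{3} \left(-3\right) = -1$)
$A{\left(u \right)} = 10 + 10 u$ ($A{\left(u \right)} = 5 \left(\left(7 + \left(u - 5\right)\right) + u\right) = 5 \left(\left(7 + \left(-5 + u\right)\right) + u\right) = 5 \left(\left(2 + u\right) + u\right) = 5 \left(2 + 2 u\right) = 10 + 10 u$)
$h{\left(H \right)} = -7 - H$ ($h{\left(H \right)} = \frac{7}{-1} + \frac{H}{-1} = 7 \left(-1\right) + H \left(-1\right) = -7 - H$)
$h{\left(-1 \right)} A{\left(18 \right)} - 275 = \left(-7 - -1\right) \left(10 + 10 \cdot 18\right) - 275 = \left(-7 + 1\right) \left(10 + 180\right) - 275 = \left(-6\right) 190 - 275 = -1140 - 275 = -1415$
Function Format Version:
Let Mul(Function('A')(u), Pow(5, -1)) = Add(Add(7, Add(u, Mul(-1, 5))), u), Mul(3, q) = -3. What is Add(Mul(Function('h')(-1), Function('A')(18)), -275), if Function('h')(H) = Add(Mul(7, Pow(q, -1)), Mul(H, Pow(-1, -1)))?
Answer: -1415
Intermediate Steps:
q = -1 (q = Mul(Rational(1, 3), -3) = -1)
Function('A')(u) = Add(10, Mul(10, u)) (Function('A')(u) = Mul(5, Add(Add(7, Add(u, Mul(-1, 5))), u)) = Mul(5, Add(Add(7, Add(u, -5)), u)) = Mul(5, Add(Add(7, Add(-5, u)), u)) = Mul(5, Add(Add(2, u), u)) = Mul(5, Add(2, Mul(2, u))) = Add(10, Mul(10, u)))
Function('h')(H) = Add(-7, Mul(-1, H)) (Function('h')(H) = Add(Mul(7, Pow(-1, -1)), Mul(H, Pow(-1, -1))) = Add(Mul(7, -1), Mul(H, -1)) = Add(-7, Mul(-1, H)))
Add(Mul(Function('h')(-1), Function('A')(18)), -275) = Add(Mul(Add(-7, Mul(-1, -1)), Add(10, Mul(10, 18))), -275) = Add(Mul(Add(-7, 1), Add(10, 180)), -275) = Add(Mul(-6, 190), -275) = Add(-1140, -275) = -1415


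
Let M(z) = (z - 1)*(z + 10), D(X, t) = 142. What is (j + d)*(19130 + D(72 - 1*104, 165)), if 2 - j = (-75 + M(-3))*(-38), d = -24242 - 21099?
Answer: -949203816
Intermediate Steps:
d = -45341
M(z) = (-1 + z)*(10 + z)
j = -3912 (j = 2 - (-75 + (-10 + (-3)² + 9*(-3)))*(-38) = 2 - (-75 + (-10 + 9 - 27))*(-38) = 2 - (-75 - 28)*(-38) = 2 - (-103)*(-38) = 2 - 1*3914 = 2 - 3914 = -3912)
(j + d)*(19130 + D(72 - 1*104, 165)) = (-3912 - 45341)*(19130 + 142) = -49253*19272 = -949203816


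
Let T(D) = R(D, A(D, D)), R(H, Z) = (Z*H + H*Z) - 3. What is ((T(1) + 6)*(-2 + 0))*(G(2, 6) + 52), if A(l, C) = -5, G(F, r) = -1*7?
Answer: 630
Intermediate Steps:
G(F, r) = -7
R(H, Z) = -3 + 2*H*Z (R(H, Z) = (H*Z + H*Z) - 3 = 2*H*Z - 3 = -3 + 2*H*Z)
T(D) = -3 - 10*D (T(D) = -3 + 2*D*(-5) = -3 - 10*D)
((T(1) + 6)*(-2 + 0))*(G(2, 6) + 52) = (((-3 - 10*1) + 6)*(-2 + 0))*(-7 + 52) = (((-3 - 10) + 6)*(-2))*45 = ((-13 + 6)*(-2))*45 = -7*(-2)*45 = 14*45 = 630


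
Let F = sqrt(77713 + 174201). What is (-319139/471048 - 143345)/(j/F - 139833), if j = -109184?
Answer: 396424506735628765173/386709211298776414520 - 460774868625976*sqrt(251914)/145015954237041155445 ≈ 1.0235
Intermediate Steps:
F = sqrt(251914) ≈ 501.91
(-319139/471048 - 143345)/(j/F - 139833) = (-319139/471048 - 143345)/(-109184*sqrt(251914)/251914 - 139833) = (-319139*1/471048 - 143345)/(-54592*sqrt(251914)/125957 - 139833) = (-319139/471048 - 143345)/(-54592*sqrt(251914)/125957 - 139833) = -67522694699/(471048*(-139833 - 54592*sqrt(251914)/125957))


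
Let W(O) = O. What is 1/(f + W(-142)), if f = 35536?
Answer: 1/35394 ≈ 2.8253e-5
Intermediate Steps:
1/(f + W(-142)) = 1/(35536 - 142) = 1/35394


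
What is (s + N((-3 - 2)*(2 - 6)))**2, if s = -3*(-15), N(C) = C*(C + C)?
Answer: 714025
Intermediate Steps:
N(C) = 2*C**2 (N(C) = C*(2*C) = 2*C**2)
s = 45
(s + N((-3 - 2)*(2 - 6)))**2 = (45 + 2*((-3 - 2)*(2 - 6))**2)**2 = (45 + 2*(-5*(-4))**2)**2 = (45 + 2*20**2)**2 = (45 + 2*400)**2 = (45 + 800)**2 = 845**2 = 714025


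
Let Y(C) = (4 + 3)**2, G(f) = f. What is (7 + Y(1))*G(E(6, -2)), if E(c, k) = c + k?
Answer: 224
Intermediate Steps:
Y(C) = 49 (Y(C) = 7**2 = 49)
(7 + Y(1))*G(E(6, -2)) = (7 + 49)*(6 - 2) = 56*4 = 224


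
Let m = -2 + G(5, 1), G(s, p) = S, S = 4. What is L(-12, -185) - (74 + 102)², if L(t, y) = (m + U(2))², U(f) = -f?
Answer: -30976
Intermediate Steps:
G(s, p) = 4
m = 2 (m = -2 + 4 = 2)
L(t, y) = 0 (L(t, y) = (2 - 1*2)² = (2 - 2)² = 0² = 0)
L(-12, -185) - (74 + 102)² = 0 - (74 + 102)² = 0 - 1*176² = 0 - 1*30976 = 0 - 30976 = -30976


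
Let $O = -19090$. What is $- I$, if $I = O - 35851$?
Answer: $54941$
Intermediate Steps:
$I = -54941$ ($I = -19090 - 35851 = -54941$)
$- I = \left(-1\right) \left(-54941\right) = 54941$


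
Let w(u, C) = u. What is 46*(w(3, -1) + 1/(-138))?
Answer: 413/3 ≈ 137.67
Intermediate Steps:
46*(w(3, -1) + 1/(-138)) = 46*(3 + 1/(-138)) = 46*(3 - 1/138) = 46*(413/138) = 413/3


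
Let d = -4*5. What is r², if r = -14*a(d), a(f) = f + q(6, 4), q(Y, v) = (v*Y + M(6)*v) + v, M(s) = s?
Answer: 200704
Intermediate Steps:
q(Y, v) = 7*v + Y*v (q(Y, v) = (v*Y + 6*v) + v = (Y*v + 6*v) + v = (6*v + Y*v) + v = 7*v + Y*v)
d = -20
a(f) = 52 + f (a(f) = f + 4*(7 + 6) = f + 4*13 = f + 52 = 52 + f)
r = -448 (r = -14*(52 - 20) = -14*32 = -448)
r² = (-448)² = 200704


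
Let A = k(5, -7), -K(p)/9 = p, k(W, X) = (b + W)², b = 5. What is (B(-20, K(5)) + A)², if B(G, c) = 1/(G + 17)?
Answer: 89401/9 ≈ 9933.4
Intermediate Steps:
k(W, X) = (5 + W)²
K(p) = -9*p
A = 100 (A = (5 + 5)² = 10² = 100)
B(G, c) = 1/(17 + G)
(B(-20, K(5)) + A)² = (1/(17 - 20) + 100)² = (1/(-3) + 100)² = (-⅓ + 100)² = (299/3)² = 89401/9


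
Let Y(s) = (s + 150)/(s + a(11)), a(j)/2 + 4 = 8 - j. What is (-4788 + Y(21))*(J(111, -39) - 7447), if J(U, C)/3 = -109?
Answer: 259224030/7 ≈ 3.7032e+7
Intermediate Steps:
a(j) = 8 - 2*j (a(j) = -8 + 2*(8 - j) = -8 + (16 - 2*j) = 8 - 2*j)
J(U, C) = -327 (J(U, C) = 3*(-109) = -327)
Y(s) = (150 + s)/(-14 + s) (Y(s) = (s + 150)/(s + (8 - 2*11)) = (150 + s)/(s + (8 - 22)) = (150 + s)/(s - 14) = (150 + s)/(-14 + s))
(-4788 + Y(21))*(J(111, -39) - 7447) = (-4788 + (150 + 21)/(-14 + 21))*(-327 - 7447) = (-4788 + 171/7)*(-7774) = -33345/7*(-7774) = 259224030/7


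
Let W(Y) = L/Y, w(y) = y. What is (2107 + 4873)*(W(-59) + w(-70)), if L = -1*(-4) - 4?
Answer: -488600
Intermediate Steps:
L = 0 (L = 4 - 4 = 0)
W(Y) = 0 (W(Y) = 0/Y = 0)
(2107 + 4873)*(W(-59) + w(-70)) = (2107 + 4873)*(0 - 70) = 6980*(-70) = -488600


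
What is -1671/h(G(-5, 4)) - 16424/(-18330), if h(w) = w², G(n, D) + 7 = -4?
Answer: -14321063/1108965 ≈ -12.914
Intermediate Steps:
G(n, D) = -11 (G(n, D) = -7 - 4 = -11)
-1671/h(G(-5, 4)) - 16424/(-18330) = -1671/((-11)²) - 16424/(-18330) = -1671/121 - 16424*(-1/18330) = -1671*1/121 + 8212/9165 = -1671/121 + 8212/9165 = -14321063/1108965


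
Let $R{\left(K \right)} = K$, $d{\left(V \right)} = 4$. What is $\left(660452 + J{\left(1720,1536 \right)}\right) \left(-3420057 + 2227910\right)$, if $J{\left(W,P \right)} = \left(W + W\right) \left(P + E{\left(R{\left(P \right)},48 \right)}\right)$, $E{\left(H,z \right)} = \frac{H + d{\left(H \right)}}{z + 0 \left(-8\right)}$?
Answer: $- \frac{21654129496472}{3} \approx -7.218 \cdot 10^{12}$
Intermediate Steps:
$E{\left(H,z \right)} = \frac{4 + H}{z}$ ($E{\left(H,z \right)} = \frac{H + 4}{z + 0 \left(-8\right)} = \frac{4 + H}{z + 0} = \frac{4 + H}{z}$)
$J{\left(W,P \right)} = 2 W \left(\frac{1}{12} + \frac{49 P}{48}\right)$ ($J{\left(W,P \right)} = \left(W + W\right) \left(P + \frac{4 + P}{48}\right) = 2 W \left(P + \frac{4 + P}{48}\right) = 2 W \left(P + \left(\frac{1}{12} + \frac{P}{48}\right)\right) = 2 W \left(\frac{1}{12} + \frac{49 P}{48}\right)$)
$\left(660452 + J{\left(1720,1536 \right)}\right) \left(-3420057 + 2227910\right) = \left(660452 + \frac{1}{24} \cdot 1720 \left(4 + 49 \cdot 1536\right)\right) \left(-3420057 + 2227910\right) = \left(660452 + \frac{1}{24} \cdot 1720 \left(4 + 75264\right)\right) \left(-1192147\right) = \left(660452 + \frac{1}{24} \cdot 1720 \cdot 75268\right) \left(-1192147\right) = \left(660452 + \frac{16182620}{3}\right) \left(-1192147\right) = \frac{18163976}{3} \left(-1192147\right) = - \frac{21654129496472}{3}$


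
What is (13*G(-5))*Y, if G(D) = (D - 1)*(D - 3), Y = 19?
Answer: 11856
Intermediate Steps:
G(D) = (-1 + D)*(-3 + D)
(13*G(-5))*Y = (13*(3 + (-5)² - 4*(-5)))*19 = (13*(3 + 25 + 20))*19 = (13*48)*19 = 624*19 = 11856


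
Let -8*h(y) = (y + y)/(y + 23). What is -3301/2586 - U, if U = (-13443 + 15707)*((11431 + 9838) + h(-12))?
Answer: -1369778293559/28446 ≈ -4.8154e+7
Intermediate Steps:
h(y) = -y/(4*(23 + y)) (h(y) = -(y + y)/(8*(y + 23)) = -2*y/(8*(23 + y)) = -y/(4*(23 + y)))
U = 529689968/11 (U = (-13443 + 15707)*((11431 + 9838) - 1*(-12)/(92 + 4*(-12))) = 2264*(21269 - 1*(-12)/(92 - 48)) = 2264*(21269 - 1*(-12)/44) = 2264*(21269 - 1*(-12)*1/44) = 2264*(21269 + 3/11) = 2264*(233962/11) = 529689968/11 ≈ 4.8154e+7)
-3301/2586 - U = -3301/2586 - 1*529689968/11 = -3301*1/2586 - 529689968/11 = -3301/2586 - 529689968/11 = -1369778293559/28446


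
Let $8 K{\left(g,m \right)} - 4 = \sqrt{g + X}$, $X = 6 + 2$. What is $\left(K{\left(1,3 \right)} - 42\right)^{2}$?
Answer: $\frac{108241}{64} \approx 1691.3$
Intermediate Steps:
$X = 8$
$K{\left(g,m \right)} = \frac{1}{2} + \frac{\sqrt{8 + g}}{8}$ ($K{\left(g,m \right)} = \frac{1}{2} + \frac{\sqrt{g + 8}}{8} = \frac{1}{2} + \frac{\sqrt{8 + g}}{8}$)
$\left(K{\left(1,3 \right)} - 42\right)^{2} = \left(\left(\frac{1}{2} + \frac{\sqrt{8 + 1}}{8}\right) - 42\right)^{2} = \left(\left(\frac{1}{2} + \frac{\sqrt{9}}{8}\right) - 42\right)^{2} = \left(\left(\frac{1}{2} + \frac{1}{8} \cdot 3\right) - 42\right)^{2} = \left(\left(\frac{1}{2} + \frac{3}{8}\right) - 42\right)^{2} = \left(\frac{7}{8} - 42\right)^{2} = \left(- \frac{329}{8}\right)^{2} = \frac{108241}{64}$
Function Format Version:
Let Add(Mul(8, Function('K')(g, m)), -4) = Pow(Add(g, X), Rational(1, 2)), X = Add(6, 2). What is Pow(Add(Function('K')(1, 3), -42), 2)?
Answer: Rational(108241, 64) ≈ 1691.3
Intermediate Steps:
X = 8
Function('K')(g, m) = Add(Rational(1, 2), Mul(Rational(1, 8), Pow(Add(8, g), Rational(1, 2)))) (Function('K')(g, m) = Add(Rational(1, 2), Mul(Rational(1, 8), Pow(Add(g, 8), Rational(1, 2)))) = Add(Rational(1, 2), Mul(Rational(1, 8), Pow(Add(8, g), Rational(1, 2)))))
Pow(Add(Function('K')(1, 3), -42), 2) = Pow(Add(Add(Rational(1, 2), Mul(Rational(1, 8), Pow(Add(8, 1), Rational(1, 2)))), -42), 2) = Pow(Add(Add(Rational(1, 2), Mul(Rational(1, 8), Pow(9, Rational(1, 2)))), -42), 2) = Pow(Add(Add(Rational(1, 2), Mul(Rational(1, 8), 3)), -42), 2) = Pow(Add(Add(Rational(1, 2), Rational(3, 8)), -42), 2) = Pow(Add(Rational(7, 8), -42), 2) = Pow(Rational(-329, 8), 2) = Rational(108241, 64)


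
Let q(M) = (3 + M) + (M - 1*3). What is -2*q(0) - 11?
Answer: -11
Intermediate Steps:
q(M) = 2*M (q(M) = (3 + M) + (M - 3) = (3 + M) + (-3 + M) = 2*M)
-2*q(0) - 11 = -4*0 - 11 = -2*0 - 11 = 0 - 11 = -11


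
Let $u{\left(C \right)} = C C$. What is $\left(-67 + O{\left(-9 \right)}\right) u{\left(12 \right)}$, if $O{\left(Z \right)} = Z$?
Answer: $-10944$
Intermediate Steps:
$u{\left(C \right)} = C^{2}$
$\left(-67 + O{\left(-9 \right)}\right) u{\left(12 \right)} = \left(-67 - 9\right) 12^{2} = \left(-76\right) 144 = -10944$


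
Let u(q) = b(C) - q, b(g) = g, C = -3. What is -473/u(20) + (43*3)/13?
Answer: 9116/299 ≈ 30.488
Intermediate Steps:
u(q) = -3 - q
-473/u(20) + (43*3)/13 = -473/(-3 - 1*20) + (43*3)/13 = -473/(-3 - 20) + 129*(1/13) = -473/(-23) + 129/13 = -473*(-1/23) + 129/13 = 473/23 + 129/13 = 9116/299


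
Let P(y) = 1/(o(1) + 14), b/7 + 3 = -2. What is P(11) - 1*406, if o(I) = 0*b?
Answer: -5683/14 ≈ -405.93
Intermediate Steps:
b = -35 (b = -21 + 7*(-2) = -21 - 14 = -35)
o(I) = 0 (o(I) = 0*(-35) = 0)
P(y) = 1/14 (P(y) = 1/(0 + 14) = 1/14)
P(11) - 1*406 = 1/14 - 1*406 = 1/14 - 406 = -5683/14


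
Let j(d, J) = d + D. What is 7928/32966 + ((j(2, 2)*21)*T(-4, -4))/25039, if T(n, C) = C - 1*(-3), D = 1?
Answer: 14030881/58959691 ≈ 0.23797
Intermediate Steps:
T(n, C) = 3 + C (T(n, C) = C + 3 = 3 + C)
j(d, J) = 1 + d (j(d, J) = d + 1 = 1 + d)
7928/32966 + ((j(2, 2)*21)*T(-4, -4))/25039 = 7928/32966 + (((1 + 2)*21)*(3 - 4))/25039 = 7928*(1/32966) + ((3*21)*(-1))*(1/25039) = 3964/16483 + (63*(-1))*(1/25039) = 3964/16483 - 63*1/25039 = 3964/16483 - 9/3577 = 14030881/58959691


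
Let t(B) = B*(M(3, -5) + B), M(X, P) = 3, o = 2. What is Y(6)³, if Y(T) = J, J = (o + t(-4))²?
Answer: 46656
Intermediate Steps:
t(B) = B*(3 + B)
J = 36 (J = (2 - 4*(3 - 4))² = (2 - 4*(-1))² = (2 + 4)² = 6² = 36)
Y(T) = 36
Y(6)³ = 36³ = 46656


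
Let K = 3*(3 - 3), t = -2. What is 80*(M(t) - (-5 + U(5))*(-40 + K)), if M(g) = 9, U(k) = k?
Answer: 720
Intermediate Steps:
K = 0 (K = 3*0 = 0)
80*(M(t) - (-5 + U(5))*(-40 + K)) = 80*(9 - (-5 + 5)*(-40 + 0)) = 80*(9 - 0*(-40)) = 80*(9 - 1*0) = 80*(9 + 0) = 80*9 = 720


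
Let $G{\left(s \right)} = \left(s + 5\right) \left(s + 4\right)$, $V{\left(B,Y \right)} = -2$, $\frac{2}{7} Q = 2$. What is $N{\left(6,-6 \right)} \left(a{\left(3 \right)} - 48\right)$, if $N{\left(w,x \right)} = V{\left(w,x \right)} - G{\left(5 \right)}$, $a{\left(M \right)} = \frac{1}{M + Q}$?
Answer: $\frac{22034}{5} \approx 4406.8$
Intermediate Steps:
$Q = 7$ ($Q = \frac{7}{2} \cdot 2 = 7$)
$a{\left(M \right)} = \frac{1}{7 + M}$ ($a{\left(M \right)} = \frac{1}{M + 7} = \frac{1}{7 + M}$)
$G{\left(s \right)} = \left(4 + s\right) \left(5 + s\right)$ ($G{\left(s \right)} = \left(5 + s\right) \left(4 + s\right) = \left(4 + s\right) \left(5 + s\right)$)
$N{\left(w,x \right)} = -92$ ($N{\left(w,x \right)} = -2 - \left(20 + 5^{2} + 9 \cdot 5\right) = -2 - \left(20 + 25 + 45\right) = -2 - 90 = -92$)
$N{\left(6,-6 \right)} \left(a{\left(3 \right)} - 48\right) = - 92 \left(\frac{1}{7 + 3} - 48\right) = - 92 \left(\frac{1}{10} - 48\right) = \left(-92\right) \left(- \frac{479}{10}\right) = \frac{22034}{5}$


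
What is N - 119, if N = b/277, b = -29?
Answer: -32992/277 ≈ -119.10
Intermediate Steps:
N = -29/277 ≈ -0.10469
N - 119 = -29/277 - 119 = -32992/277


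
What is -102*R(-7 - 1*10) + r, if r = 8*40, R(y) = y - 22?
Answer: 4298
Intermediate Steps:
R(y) = -22 + y
r = 320
-102*R(-7 - 1*10) + r = -102*(-22 + (-7 - 1*10)) + 320 = -102*(-22 + (-7 - 10)) + 320 = -102*(-22 - 17) + 320 = -102*(-39) + 320 = 3978 + 320 = 4298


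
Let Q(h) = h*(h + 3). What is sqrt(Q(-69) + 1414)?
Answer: 4*sqrt(373) ≈ 77.253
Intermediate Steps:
Q(h) = h*(3 + h)
sqrt(Q(-69) + 1414) = sqrt(-69*(3 - 69) + 1414) = sqrt(-69*(-66) + 1414) = sqrt(4554 + 1414) = sqrt(5968) = 4*sqrt(373)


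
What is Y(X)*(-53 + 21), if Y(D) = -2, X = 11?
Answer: 64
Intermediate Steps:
Y(X)*(-53 + 21) = -2*(-53 + 21) = -2*(-32) = 64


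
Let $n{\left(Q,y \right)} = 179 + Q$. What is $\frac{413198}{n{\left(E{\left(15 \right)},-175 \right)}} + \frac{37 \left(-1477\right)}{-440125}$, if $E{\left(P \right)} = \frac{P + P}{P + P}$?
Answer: $\frac{2598122951}{1131750} \approx 2295.7$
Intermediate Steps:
$E{\left(P \right)} = 1$ ($E{\left(P \right)} = \frac{2 P}{2 P} = 2 P \frac{1}{2 P} = 1$)
$\frac{413198}{n{\left(E{\left(15 \right)},-175 \right)}} + \frac{37 \left(-1477\right)}{-440125} = \frac{413198}{179 + 1} + \frac{37 \left(-1477\right)}{-440125} = \frac{413198}{180} - - \frac{7807}{62875} = 413198 \cdot \frac{1}{180} + \frac{7807}{62875} = \frac{206599}{90} + \frac{7807}{62875} = \frac{2598122951}{1131750}$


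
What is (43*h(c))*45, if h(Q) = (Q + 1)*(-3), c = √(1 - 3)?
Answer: -5805 - 5805*I*√2 ≈ -5805.0 - 8209.5*I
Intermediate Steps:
c = I*√2 (c = √(-2) = I*√2 ≈ 1.4142*I)
h(Q) = -3 - 3*Q (h(Q) = (1 + Q)*(-3) = -3 - 3*Q)
(43*h(c))*45 = (43*(-3 - 3*I*√2))*45 = (-129 - 129*I*√2)*45 = -5805 - 5805*I*√2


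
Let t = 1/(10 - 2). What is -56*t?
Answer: -7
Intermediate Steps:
t = 1/8 ≈ 0.12500
-56*t = -56*1/8 = -7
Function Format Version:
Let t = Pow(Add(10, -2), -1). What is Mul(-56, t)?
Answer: -7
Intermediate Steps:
t = Rational(1, 8) (t = Pow(8, -1) = Rational(1, 8) ≈ 0.12500)
Mul(-56, t) = Mul(-56, Rational(1, 8)) = -7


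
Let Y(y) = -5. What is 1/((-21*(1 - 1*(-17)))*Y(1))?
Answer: 1/1890 ≈ 0.00052910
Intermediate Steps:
1/((-21*(1 - 1*(-17)))*Y(1)) = 1/(-21*(1 - 1*(-17))*(-5)) = 1/(-21*(1 + 17)*(-5)) = 1/(-21*18*(-5)) = 1/(-378*(-5)) = 1/1890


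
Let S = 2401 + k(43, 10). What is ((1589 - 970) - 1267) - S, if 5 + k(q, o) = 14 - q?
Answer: -3015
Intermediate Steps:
k(q, o) = 9 - q (k(q, o) = -5 + (14 - q) = 9 - q)
S = 2367 (S = 2401 + (9 - 1*43) = 2401 + (9 - 43) = 2401 - 34 = 2367)
((1589 - 970) - 1267) - S = ((1589 - 970) - 1267) - 1*2367 = (619 - 1267) - 2367 = -648 - 2367 = -3015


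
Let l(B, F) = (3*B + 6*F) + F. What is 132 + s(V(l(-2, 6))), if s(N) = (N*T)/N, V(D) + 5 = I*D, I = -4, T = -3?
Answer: 129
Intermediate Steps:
l(B, F) = 3*B + 7*F
V(D) = -5 - 4*D
s(N) = -3 (s(N) = (N*(-3))/N = (-3*N)/N = -3)
132 + s(V(l(-2, 6))) = 132 - 3 = 129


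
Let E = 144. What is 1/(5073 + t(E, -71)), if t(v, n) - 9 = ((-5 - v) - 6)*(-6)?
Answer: 1/6012 ≈ 0.00016633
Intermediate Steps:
t(v, n) = 75 + 6*v (t(v, n) = 9 + ((-5 - v) - 6)*(-6) = 9 + (-11 - v)*(-6) = 9 + (66 + 6*v) = 75 + 6*v)
1/(5073 + t(E, -71)) = 1/(5073 + (75 + 6*144)) = 1/(5073 + (75 + 864)) = 1/(5073 + 939) = 1/6012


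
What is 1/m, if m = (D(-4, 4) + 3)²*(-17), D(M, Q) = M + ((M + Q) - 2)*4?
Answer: -1/1377 ≈ -0.00072622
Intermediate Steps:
D(M, Q) = -8 + 4*Q + 5*M (D(M, Q) = M + (-2 + M + Q)*4 = M + (-8 + 4*M + 4*Q) = -8 + 4*Q + 5*M)
m = -1377 (m = ((-8 + 4*4 + 5*(-4)) + 3)²*(-17) = ((-8 + 16 - 20) + 3)²*(-17) = (-12 + 3)²*(-17) = (-9)²*(-17) = 81*(-17) = -1377)
1/m = 1/(-1377) = -1/1377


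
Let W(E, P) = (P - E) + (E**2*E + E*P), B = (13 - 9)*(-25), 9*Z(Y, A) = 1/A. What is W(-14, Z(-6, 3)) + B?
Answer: -76423/27 ≈ -2830.5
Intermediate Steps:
Z(Y, A) = 1/(9*A)
B = -100 (B = 4*(-25) = -100)
W(E, P) = P + E**3 - E + E*P (W(E, P) = (P - E) + (E**3 + E*P) = P + E**3 - E + E*P)
W(-14, Z(-6, 3)) + B = ((1/9)/3 + (-14)**3 - 1*(-14) - 14/(9*3)) - 100 = ((1/9)*(1/3) - 2744 + 14 - 14/(9*3)) - 100 = (1/27 - 2744 + 14 - 14*1/27) - 100 = (1/27 - 2744 + 14 - 14/27) - 100 = -73723/27 - 100 = -76423/27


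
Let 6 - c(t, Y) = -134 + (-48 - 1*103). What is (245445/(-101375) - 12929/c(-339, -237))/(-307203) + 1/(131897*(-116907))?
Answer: 1420770870981028157/9316085877828750404475 ≈ 0.00015251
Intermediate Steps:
c(t, Y) = 291 (c(t, Y) = 6 - (-134 + (-48 - 1*103)) = 6 - (-134 + (-48 - 103)) = 6 - (-134 - 151) = 6 - 1*(-285) = 6 + 285 = 291)
(245445/(-101375) - 12929/c(-339, -237))/(-307203) + 1/(131897*(-116907)) = (245445/(-101375) - 12929/291)/(-307203) + 1/(131897*(-116907)) = (245445*(-1/101375) - 12929*1/291)*(-1/307203) + (1/131897)*(-1/116907) = (-49089/20275 - 12929/291)*(-1/307203) - 1/15419682579 = -276420374/5900025*(-1/307203) - 1/15419682579 = 276420374/1812505380075 - 1/15419682579 = 1420770870981028157/9316085877828750404475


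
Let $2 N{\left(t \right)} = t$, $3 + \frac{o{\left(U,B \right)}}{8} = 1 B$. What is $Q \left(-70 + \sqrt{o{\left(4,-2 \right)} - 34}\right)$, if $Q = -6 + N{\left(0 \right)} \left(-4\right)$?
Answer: $420 - 6 i \sqrt{74} \approx 420.0 - 51.614 i$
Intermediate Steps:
$o{\left(U,B \right)} = -24 + 8 B$ ($o{\left(U,B \right)} = -24 + 8 \cdot 1 B = -24 + 8 B$)
$N{\left(t \right)} = \frac{t}{2}$
$Q = -6$ ($Q = -6 + \frac{1}{2} \cdot 0 \left(-4\right) = -6 + 0 \left(-4\right) = -6 + 0 = -6$)
$Q \left(-70 + \sqrt{o{\left(4,-2 \right)} - 34}\right) = - 6 \left(-70 + \sqrt{\left(-24 + 8 \left(-2\right)\right) - 34}\right) = - 6 \left(-70 + \sqrt{\left(-24 - 16\right) - 34}\right) = - 6 \left(-70 + \sqrt{-40 - 34}\right) = - 6 \left(-70 + \sqrt{-74}\right) = - 6 \left(-70 + i \sqrt{74}\right) = 420 - 6 i \sqrt{74}$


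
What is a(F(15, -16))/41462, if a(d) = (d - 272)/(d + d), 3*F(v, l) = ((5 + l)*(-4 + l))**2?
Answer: 1487/125422550 ≈ 1.1856e-5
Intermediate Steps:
F(v, l) = (-4 + l)**2*(5 + l)**2/3 (F(v, l) = ((5 + l)*(-4 + l))**2/3 = ((-4 + l)*(5 + l))**2/3 = ((-4 + l)**2*(5 + l)**2)/3 = (-4 + l)**2*(5 + l)**2/3)
a(d) = (-272 + d)/(2*d) (a(d) = (-272 + d)/((2*d)) = (-272 + d)*(1/(2*d)) = (-272 + d)/(2*d))
a(F(15, -16))/41462 = ((-272 + (-4 - 16)**2*(5 - 16)**2/3)/(2*(((-4 - 16)**2*(5 - 16)**2/3))))/41462 = ((-272 + (1/3)*(-20)**2*(-11)**2)/(2*(((1/3)*(-20)**2*(-11)**2))))*(1/41462) = ((-272 + (1/3)*400*121)/(2*(((1/3)*400*121))))*(1/41462) = ((-272 + 48400/3)/(2*(48400/3)))*(1/41462) = ((1/2)*(3/48400)*(47584/3))*(1/41462) = (1487/3025)*(1/41462) = 1487/125422550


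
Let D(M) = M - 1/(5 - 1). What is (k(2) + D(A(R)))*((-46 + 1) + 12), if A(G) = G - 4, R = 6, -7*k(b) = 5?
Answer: -957/28 ≈ -34.179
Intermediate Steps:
k(b) = -5/7 (k(b) = -⅐*5 = -5/7)
A(G) = -4 + G
D(M) = -¼ + M (D(M) = M - 1/4 = M - 1*¼ = M - ¼ = -¼ + M)
(k(2) + D(A(R)))*((-46 + 1) + 12) = (-5/7 + (-¼ + (-4 + 6)))*((-46 + 1) + 12) = (-5/7 + (-¼ + 2))*(-45 + 12) = (-5/7 + 7/4)*(-33) = (29/28)*(-33) = -957/28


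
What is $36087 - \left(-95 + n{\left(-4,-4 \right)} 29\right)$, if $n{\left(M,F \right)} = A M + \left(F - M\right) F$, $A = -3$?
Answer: $35834$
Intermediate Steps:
$n{\left(M,F \right)} = - 3 M + F \left(F - M\right)$ ($n{\left(M,F \right)} = - 3 M + \left(F - M\right) F = - 3 M + F \left(F - M\right)$)
$36087 - \left(-95 + n{\left(-4,-4 \right)} 29\right) = 36087 - \left(-95 + \left(\left(-4\right)^{2} - -12 - \left(-4\right) \left(-4\right)\right) 29\right) = 36087 - \left(-95 + \left(16 + 12 - 16\right) 29\right) = 36087 - \left(-95 + 12 \cdot 29\right) = 36087 - \left(-95 + 348\right) = 36087 - 253 = 35834$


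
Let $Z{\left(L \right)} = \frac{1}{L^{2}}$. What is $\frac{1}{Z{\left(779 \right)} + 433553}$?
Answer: $\frac{606841}{263097736074} \approx 2.3065 \cdot 10^{-6}$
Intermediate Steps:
$Z{\left(L \right)} = \frac{1}{L^{2}}$
$\frac{1}{Z{\left(779 \right)} + 433553} = \frac{1}{\frac{1}{606841} + 433553} = \frac{1}{\frac{263097736074}{606841}} = \frac{606841}{263097736074}$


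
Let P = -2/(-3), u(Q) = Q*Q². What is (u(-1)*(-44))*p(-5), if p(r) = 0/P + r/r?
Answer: 44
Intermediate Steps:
u(Q) = Q³
P = ⅔ (P = -2*(-⅓) = ⅔ ≈ 0.66667)
p(r) = 1 (p(r) = 0/(⅔) + r/r = 0*(3/2) + 1 = 0 + 1 = 1)
(u(-1)*(-44))*p(-5) = ((-1)³*(-44))*1 = -1*(-44)*1 = 44*1 = 44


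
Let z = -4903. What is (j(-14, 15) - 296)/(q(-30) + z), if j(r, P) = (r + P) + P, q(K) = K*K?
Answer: 280/4003 ≈ 0.069947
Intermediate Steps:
q(K) = K**2
j(r, P) = r + 2*P (j(r, P) = (P + r) + P = r + 2*P)
(j(-14, 15) - 296)/(q(-30) + z) = ((-14 + 2*15) - 296)/((-30)**2 - 4903) = ((-14 + 30) - 296)/(900 - 4903) = (16 - 296)/(-4003) = -280*(-1/4003) = 280/4003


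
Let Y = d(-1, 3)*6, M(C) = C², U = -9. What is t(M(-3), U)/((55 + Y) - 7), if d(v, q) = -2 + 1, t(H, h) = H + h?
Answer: 0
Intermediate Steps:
d(v, q) = -1
Y = -6 (Y = -1*6 = -6)
t(M(-3), U)/((55 + Y) - 7) = ((-3)² - 9)/((55 - 6) - 7) = (9 - 9)/(49 - 7) = 0/42 = 0*(1/42) = 0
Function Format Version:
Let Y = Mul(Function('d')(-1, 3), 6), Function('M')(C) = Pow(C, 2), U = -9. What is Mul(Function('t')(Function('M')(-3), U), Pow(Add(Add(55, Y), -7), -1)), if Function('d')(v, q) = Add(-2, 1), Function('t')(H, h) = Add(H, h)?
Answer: 0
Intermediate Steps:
Function('d')(v, q) = -1
Y = -6 (Y = Mul(-1, 6) = -6)
Mul(Function('t')(Function('M')(-3), U), Pow(Add(Add(55, Y), -7), -1)) = Mul(Add(Pow(-3, 2), -9), Pow(Add(Add(55, -6), -7), -1)) = Mul(Add(9, -9), Pow(Add(49, -7), -1)) = Mul(0, Pow(42, -1)) = Mul(0, Rational(1, 42)) = 0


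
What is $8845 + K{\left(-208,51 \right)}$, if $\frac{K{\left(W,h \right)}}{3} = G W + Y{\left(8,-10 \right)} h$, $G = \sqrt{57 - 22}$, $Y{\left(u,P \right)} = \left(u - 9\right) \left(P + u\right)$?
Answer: $9151 - 624 \sqrt{35} \approx 5459.4$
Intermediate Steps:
$Y{\left(u,P \right)} = \left(-9 + u\right) \left(P + u\right)$
$G = \sqrt{35} \approx 5.9161$
$K{\left(W,h \right)} = 6 h + 3 W \sqrt{35}$ ($K{\left(W,h \right)} = 3 \left(\sqrt{35} W + \left(8^{2} - -90 - 72 - 80\right) h\right) = 3 \left(W \sqrt{35} + \left(64 + 90 - 72 - 80\right) h\right) = 3 \left(W \sqrt{35} + 2 h\right) = 3 \left(2 h + W \sqrt{35}\right) = 6 h + 3 W \sqrt{35}$)
$8845 + K{\left(-208,51 \right)} = 8845 + \left(6 \cdot 51 + 3 \left(-208\right) \sqrt{35}\right) = 8845 + \left(306 - 624 \sqrt{35}\right) = 9151 - 624 \sqrt{35}$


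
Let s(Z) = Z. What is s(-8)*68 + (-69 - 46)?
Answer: -659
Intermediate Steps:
s(-8)*68 + (-69 - 46) = -8*68 + (-69 - 46) = -544 - 115 = -659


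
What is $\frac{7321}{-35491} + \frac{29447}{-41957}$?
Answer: $- \frac{1352270674}{1489095887} \approx -0.90812$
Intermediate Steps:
$\frac{7321}{-35491} + \frac{29447}{-41957} = 7321 \left(- \frac{1}{35491}\right) + 29447 \left(- \frac{1}{41957}\right) = - \frac{7321}{35491} - \frac{29447}{41957} = - \frac{1352270674}{1489095887}$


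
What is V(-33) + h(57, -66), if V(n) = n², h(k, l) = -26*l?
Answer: 2805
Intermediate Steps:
V(-33) + h(57, -66) = (-33)² - 26*(-66) = 1089 + 1716 = 2805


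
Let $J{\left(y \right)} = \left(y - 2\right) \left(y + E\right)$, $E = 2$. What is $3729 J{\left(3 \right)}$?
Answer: $18645$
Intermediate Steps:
$J{\left(y \right)} = \left(-2 + y\right) \left(2 + y\right)$ ($J{\left(y \right)} = \left(y - 2\right) \left(y + 2\right) = \left(-2 + y\right) \left(2 + y\right)$)
$3729 J{\left(3 \right)} = 3729 \left(-4 + 3^{2}\right) = 3729 \left(-4 + 9\right) = 3729 \cdot 5 = 18645$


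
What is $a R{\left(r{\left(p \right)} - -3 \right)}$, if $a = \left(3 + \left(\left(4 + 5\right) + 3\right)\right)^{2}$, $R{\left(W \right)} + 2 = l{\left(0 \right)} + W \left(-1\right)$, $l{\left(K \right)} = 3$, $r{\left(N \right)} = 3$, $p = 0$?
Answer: $-1125$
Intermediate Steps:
$R{\left(W \right)} = 1 - W$ ($R{\left(W \right)} = -2 + \left(3 + W \left(-1\right)\right) = -2 - \left(-3 + W\right) = 1 - W$)
$a = 225$ ($a = \left(3 + \left(9 + 3\right)\right)^{2} = \left(3 + 12\right)^{2} = 15^{2} = 225$)
$a R{\left(r{\left(p \right)} - -3 \right)} = 225 \left(1 - \left(3 - -3\right)\right) = 225 \left(1 - \left(3 + 3\right)\right) = 225 \left(1 - 6\right) = 225 \left(-5\right) = -1125$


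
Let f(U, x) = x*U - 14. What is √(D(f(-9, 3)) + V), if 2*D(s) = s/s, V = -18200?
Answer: I*√72798/2 ≈ 134.91*I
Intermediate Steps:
f(U, x) = -14 + U*x (f(U, x) = U*x - 14 = -14 + U*x)
D(s) = ½ (D(s) = (s/s)/2 = (½)*1 = ½)
√(D(f(-9, 3)) + V) = √(½ - 18200) = √(-36399/2) = I*√72798/2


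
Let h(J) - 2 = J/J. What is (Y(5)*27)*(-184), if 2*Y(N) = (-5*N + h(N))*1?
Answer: 54648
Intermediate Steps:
h(J) = 3 (h(J) = 2 + J/J = 2 + 1 = 3)
Y(N) = 3/2 - 5*N/2 (Y(N) = ((-5*N + 3)*1)/2 = ((3 - 5*N)*1)/2 = (3 - 5*N)/2 = 3/2 - 5*N/2)
(Y(5)*27)*(-184) = ((3/2 - 5/2*5)*27)*(-184) = ((3/2 - 25/2)*27)*(-184) = -11*27*(-184) = -297*(-184) = 54648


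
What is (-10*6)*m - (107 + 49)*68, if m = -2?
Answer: -10488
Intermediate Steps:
(-10*6)*m - (107 + 49)*68 = -10*6*(-2) - (107 + 49)*68 = -60*(-2) - 156*68 = 120 - 1*10608 = 120 - 10608 = -10488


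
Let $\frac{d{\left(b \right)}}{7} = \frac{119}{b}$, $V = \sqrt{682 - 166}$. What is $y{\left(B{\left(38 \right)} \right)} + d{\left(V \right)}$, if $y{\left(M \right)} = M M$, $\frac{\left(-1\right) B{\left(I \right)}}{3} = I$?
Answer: $12996 + \frac{833 \sqrt{129}}{258} \approx 13033.0$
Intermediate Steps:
$B{\left(I \right)} = - 3 I$
$V = 2 \sqrt{129}$ ($V = \sqrt{516} = 2 \sqrt{129} \approx 22.716$)
$d{\left(b \right)} = \frac{833}{b}$ ($d{\left(b \right)} = 7 \frac{119}{b} = \frac{833}{b}$)
$y{\left(M \right)} = M^{2}$
$y{\left(B{\left(38 \right)} \right)} + d{\left(V \right)} = \left(\left(-3\right) 38\right)^{2} + \frac{833}{2 \sqrt{129}} = \left(-114\right)^{2} + 833 \frac{\sqrt{129}}{258} = 12996 + \frac{833 \sqrt{129}}{258}$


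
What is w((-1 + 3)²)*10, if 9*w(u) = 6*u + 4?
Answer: 280/9 ≈ 31.111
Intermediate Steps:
w(u) = 4/9 + 2*u/3 (w(u) = (6*u + 4)/9 = (4 + 6*u)/9 = 4/9 + 2*u/3)
w((-1 + 3)²)*10 = (4/9 + 2*(-1 + 3)²/3)*10 = (4/9 + (⅔)*2²)*10 = (4/9 + (⅔)*4)*10 = (4/9 + 8/3)*10 = (28/9)*10 = 280/9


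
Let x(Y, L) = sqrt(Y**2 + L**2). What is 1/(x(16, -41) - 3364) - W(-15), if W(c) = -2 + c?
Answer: 192344139/11314559 - sqrt(1937)/11314559 ≈ 17.000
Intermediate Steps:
x(Y, L) = sqrt(L**2 + Y**2)
1/(x(16, -41) - 3364) - W(-15) = 1/(sqrt((-41)**2 + 16**2) - 3364) - (-2 - 15) = 1/(sqrt(1681 + 256) - 3364) - 1*(-17) = 1/(sqrt(1937) - 3364) + 17 = 1/(-3364 + sqrt(1937)) + 17 = 17 + 1/(-3364 + sqrt(1937))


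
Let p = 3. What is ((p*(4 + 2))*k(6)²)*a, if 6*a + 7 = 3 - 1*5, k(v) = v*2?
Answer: -3888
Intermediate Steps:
k(v) = 2*v
a = -3/2 (a = -7/6 + (3 - 1*5)/6 = -7/6 + (3 - 5)/6 = -7/6 + (⅙)*(-2) = -7/6 - ⅓ = -3/2 ≈ -1.5000)
((p*(4 + 2))*k(6)²)*a = ((3*(4 + 2))*(2*6)²)*(-3/2) = ((3*6)*12²)*(-3/2) = (18*144)*(-3/2) = 2592*(-3/2) = -3888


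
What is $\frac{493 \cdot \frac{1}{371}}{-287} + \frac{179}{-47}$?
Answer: $- \frac{19082554}{5004419} \approx -3.8131$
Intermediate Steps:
$\frac{493 \cdot \frac{1}{371}}{-287} + \frac{179}{-47} = 493 \cdot \frac{1}{371} \left(- \frac{1}{287}\right) + 179 \left(- \frac{1}{47}\right) = \frac{493}{371} \left(- \frac{1}{287}\right) - \frac{179}{47} = - \frac{493}{106477} - \frac{179}{47} = - \frac{19082554}{5004419}$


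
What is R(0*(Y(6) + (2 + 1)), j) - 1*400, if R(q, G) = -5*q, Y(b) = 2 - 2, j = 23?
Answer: -400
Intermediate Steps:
Y(b) = 0
R(0*(Y(6) + (2 + 1)), j) - 1*400 = -0*(0 + (2 + 1)) - 1*400 = -0*(0 + 3) - 400 = -0*3 - 400 = -5*0 - 400 = 0 - 400 = -400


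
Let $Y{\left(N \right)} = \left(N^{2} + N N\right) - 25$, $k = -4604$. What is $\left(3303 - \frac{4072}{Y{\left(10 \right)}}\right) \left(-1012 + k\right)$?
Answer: $- \frac{3223320048}{175} \approx -1.8419 \cdot 10^{7}$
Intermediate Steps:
$Y{\left(N \right)} = -25 + 2 N^{2}$ ($Y{\left(N \right)} = \left(N^{2} + N^{2}\right) - 25 = 2 N^{2} - 25 = -25 + 2 N^{2}$)
$\left(3303 - \frac{4072}{Y{\left(10 \right)}}\right) \left(-1012 + k\right) = \left(3303 - \frac{4072}{-25 + 2 \cdot 10^{2}}\right) \left(-1012 - 4604\right) = \left(3303 - \frac{4072}{-25 + 2 \cdot 100}\right) \left(-5616\right) = \left(3303 - \frac{4072}{-25 + 200}\right) \left(-5616\right) = \left(3303 - \frac{4072}{175}\right) \left(-5616\right) = \frac{573953}{175} \left(-5616\right) = - \frac{3223320048}{175}$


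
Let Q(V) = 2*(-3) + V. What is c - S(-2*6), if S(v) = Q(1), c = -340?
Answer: -335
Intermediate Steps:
Q(V) = -6 + V
S(v) = -5 (S(v) = -6 + 1 = -5)
c - S(-2*6) = -340 - 1*(-5) = -340 + 5 = -335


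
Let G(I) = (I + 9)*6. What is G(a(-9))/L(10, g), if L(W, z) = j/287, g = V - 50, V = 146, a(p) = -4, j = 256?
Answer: 4305/128 ≈ 33.633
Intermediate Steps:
G(I) = 54 + 6*I (G(I) = (9 + I)*6 = 54 + 6*I)
g = 96 (g = 146 - 50 = 96)
L(W, z) = 256/287
G(a(-9))/L(10, g) = (54 + 6*(-4))/(256/287) = (54 - 24)*(287/256) = 30*(287/256) = 4305/128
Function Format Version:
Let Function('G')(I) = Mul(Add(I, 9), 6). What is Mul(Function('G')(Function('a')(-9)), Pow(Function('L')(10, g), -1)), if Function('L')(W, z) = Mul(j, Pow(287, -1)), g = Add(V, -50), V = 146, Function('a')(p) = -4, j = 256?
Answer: Rational(4305, 128) ≈ 33.633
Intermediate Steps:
Function('G')(I) = Add(54, Mul(6, I)) (Function('G')(I) = Mul(Add(9, I), 6) = Add(54, Mul(6, I)))
g = 96 (g = Add(146, -50) = 96)
Function('L')(W, z) = Rational(256, 287) (Function('L')(W, z) = Mul(256, Pow(287, -1)) = Mul(256, Rational(1, 287)) = Rational(256, 287))
Mul(Function('G')(Function('a')(-9)), Pow(Function('L')(10, g), -1)) = Mul(Add(54, Mul(6, -4)), Pow(Rational(256, 287), -1)) = Mul(Add(54, -24), Rational(287, 256)) = Mul(30, Rational(287, 256)) = Rational(4305, 128)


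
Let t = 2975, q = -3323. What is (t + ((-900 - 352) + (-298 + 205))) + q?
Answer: -1693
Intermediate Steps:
(t + ((-900 - 352) + (-298 + 205))) + q = (2975 + ((-900 - 352) + (-298 + 205))) - 3323 = (2975 + (-1252 - 93)) - 3323 = (2975 - 1345) - 3323 = 1630 - 3323 = -1693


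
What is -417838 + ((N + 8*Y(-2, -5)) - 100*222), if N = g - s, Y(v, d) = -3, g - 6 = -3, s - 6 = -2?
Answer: -440063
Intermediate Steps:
s = 4 (s = 6 - 2 = 4)
g = 3 (g = 6 - 3 = 3)
N = -1 (N = 3 - 1*4 = 3 - 4 = -1)
-417838 + ((N + 8*Y(-2, -5)) - 100*222) = -417838 + ((-1 + 8*(-3)) - 100*222) = -417838 + ((-1 - 24) - 22200) = -417838 + (-25 - 22200) = -417838 - 22225 = -440063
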